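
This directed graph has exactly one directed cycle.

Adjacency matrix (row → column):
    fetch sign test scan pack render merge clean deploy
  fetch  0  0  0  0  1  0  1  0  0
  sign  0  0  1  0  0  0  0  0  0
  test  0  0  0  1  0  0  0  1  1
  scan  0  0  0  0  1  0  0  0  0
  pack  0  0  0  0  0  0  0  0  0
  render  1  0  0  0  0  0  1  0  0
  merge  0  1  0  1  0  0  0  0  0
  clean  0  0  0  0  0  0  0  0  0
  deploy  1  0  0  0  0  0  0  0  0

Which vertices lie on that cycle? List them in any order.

sign, test, fetch, merge, deploy

DFS with gray/black marking from merge:
merge gray
  scan gray
    pack gray
    pack black
  scan black
  sign gray
    test gray
      test→scan: scan black — skip
      deploy gray
        fetch gray
          fetch→pack: pack black — skip
          fetch→merge: merge is gray → back edge
Back edge closes the cycle merge → sign → test → deploy → fetch → merge; its vertices are {sign, test, fetch, merge, deploy}.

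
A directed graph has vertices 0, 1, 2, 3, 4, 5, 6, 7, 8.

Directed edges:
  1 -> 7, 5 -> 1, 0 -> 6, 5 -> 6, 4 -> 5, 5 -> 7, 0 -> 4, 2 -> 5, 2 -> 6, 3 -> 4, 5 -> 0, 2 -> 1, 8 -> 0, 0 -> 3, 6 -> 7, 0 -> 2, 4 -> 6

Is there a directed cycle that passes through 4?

Yes

4 is on a cycle iff 4 can reach itself via ≥1 edge.
4 → 5 → 0 → 4 — yes.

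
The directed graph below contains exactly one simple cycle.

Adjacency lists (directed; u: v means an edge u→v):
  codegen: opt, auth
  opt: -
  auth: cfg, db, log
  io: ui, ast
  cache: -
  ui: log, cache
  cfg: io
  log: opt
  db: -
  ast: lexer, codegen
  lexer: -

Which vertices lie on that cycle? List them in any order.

io, ast, cfg, auth, codegen

DFS with gray/black marking from auth:
auth gray
  cfg gray
    io gray
      ui gray
        log gray
          opt gray
          opt black
        log black
        cache gray
        cache black
      ui black
      ast gray
        lexer gray
        lexer black
        codegen gray
          codegen→opt: opt black — skip
          codegen→auth: auth is gray → back edge
Back edge closes the cycle auth → cfg → io → ast → codegen → auth; its vertices are {io, ast, cfg, auth, codegen}.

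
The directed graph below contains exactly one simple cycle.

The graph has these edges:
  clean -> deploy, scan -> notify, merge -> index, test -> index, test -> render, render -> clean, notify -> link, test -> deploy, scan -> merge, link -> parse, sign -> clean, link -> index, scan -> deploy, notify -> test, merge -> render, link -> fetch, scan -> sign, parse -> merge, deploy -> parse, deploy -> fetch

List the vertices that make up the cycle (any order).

clean, merge, parse, deploy, render

DFS with gray/black marking from merge:
merge gray
  render gray
    clean gray
      deploy gray
        fetch gray
        fetch black
        parse gray
          parse→merge: merge is gray → back edge
Back edge closes the cycle merge → render → clean → deploy → parse → merge; its vertices are {clean, merge, parse, deploy, render}.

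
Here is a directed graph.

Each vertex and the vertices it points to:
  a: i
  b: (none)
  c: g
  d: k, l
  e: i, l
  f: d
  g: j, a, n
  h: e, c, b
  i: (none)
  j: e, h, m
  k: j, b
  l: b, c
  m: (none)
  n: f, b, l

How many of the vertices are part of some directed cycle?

A vertex is on a directed cycle iff it belongs to a strongly connected component of size ≥ 2 (or has a self-loop).
The vertices on cycles are {c, d, e, f, g, h, j, k, l, n} — 10 in total.

10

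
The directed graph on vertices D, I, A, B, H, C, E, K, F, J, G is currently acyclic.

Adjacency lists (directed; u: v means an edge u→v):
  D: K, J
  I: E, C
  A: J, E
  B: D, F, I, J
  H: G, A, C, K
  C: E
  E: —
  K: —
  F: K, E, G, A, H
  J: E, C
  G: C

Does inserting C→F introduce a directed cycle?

Adding C→F creates a cycle iff F can already reach C.
Path from F: F → H → C.
So F → … → C → F is a cycle.

Yes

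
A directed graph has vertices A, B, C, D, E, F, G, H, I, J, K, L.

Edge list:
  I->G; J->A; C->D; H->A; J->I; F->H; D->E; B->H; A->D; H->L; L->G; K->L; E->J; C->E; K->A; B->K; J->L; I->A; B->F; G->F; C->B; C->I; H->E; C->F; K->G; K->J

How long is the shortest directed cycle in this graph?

For each vertex v, BFS finds the shortest path from v back to v.
The shortest such closed walk is H → L → G → F → H, length 4.

4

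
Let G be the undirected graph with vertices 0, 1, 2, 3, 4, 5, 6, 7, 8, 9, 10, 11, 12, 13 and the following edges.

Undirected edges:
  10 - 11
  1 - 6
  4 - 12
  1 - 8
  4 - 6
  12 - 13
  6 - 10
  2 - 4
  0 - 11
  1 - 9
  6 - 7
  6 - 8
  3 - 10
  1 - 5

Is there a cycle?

Yes

DFS, tracking each vertex's parent; an edge to a visited non-parent vertex closes a cycle.
Start from 8:
visit 8 (parent –)
  visit 6 (parent 8)
    visit 1 (parent 6)
      1–6: parent, skip
      visit 5 (parent 1)
        5–1: parent, skip
      visit 9 (parent 1)
        9–1: parent, skip
      1–8: 8 visited and ≠ parent → cycle
Cycle: 8 – 6 – 1 – 8.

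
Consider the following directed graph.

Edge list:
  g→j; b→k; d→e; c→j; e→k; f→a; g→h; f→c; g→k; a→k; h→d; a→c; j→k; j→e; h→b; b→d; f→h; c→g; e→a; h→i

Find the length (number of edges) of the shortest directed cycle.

4

For each vertex v, BFS finds the shortest path from v back to v.
The shortest such closed walk is a → c → j → e → a, length 4.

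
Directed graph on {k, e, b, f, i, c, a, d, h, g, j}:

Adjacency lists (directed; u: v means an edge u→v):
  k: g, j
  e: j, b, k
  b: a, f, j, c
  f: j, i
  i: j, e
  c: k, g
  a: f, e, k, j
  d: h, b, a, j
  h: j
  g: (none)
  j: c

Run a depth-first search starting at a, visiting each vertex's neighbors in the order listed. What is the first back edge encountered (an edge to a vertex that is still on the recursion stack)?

k->j

DFS from a (visiting each vertex's neighbors in the order listed); mark gray on enter, black on exit:
a gray
  f gray
    j gray
      c gray
        k gray
          g gray
          g black
          k→j: j is gray → back edge
First back edge: k → j.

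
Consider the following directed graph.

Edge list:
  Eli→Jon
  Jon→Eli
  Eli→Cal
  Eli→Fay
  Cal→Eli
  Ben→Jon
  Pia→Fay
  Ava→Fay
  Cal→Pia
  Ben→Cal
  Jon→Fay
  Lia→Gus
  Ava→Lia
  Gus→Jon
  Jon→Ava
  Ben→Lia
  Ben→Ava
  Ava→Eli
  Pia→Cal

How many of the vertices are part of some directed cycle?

7

A vertex is on a directed cycle iff it belongs to a strongly connected component of size ≥ 2 (or has a self-loop).
The vertices on cycles are {Ava, Cal, Eli, Gus, Jon, Lia, Pia} — 7 in total.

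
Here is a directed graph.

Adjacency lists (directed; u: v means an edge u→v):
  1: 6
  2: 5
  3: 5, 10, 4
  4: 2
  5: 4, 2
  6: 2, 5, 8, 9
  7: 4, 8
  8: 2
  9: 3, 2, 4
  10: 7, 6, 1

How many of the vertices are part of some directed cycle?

A vertex is on a directed cycle iff it belongs to a strongly connected component of size ≥ 2 (or has a self-loop).
The vertices on cycles are {1, 2, 3, 4, 5, 6, 9, 10} — 8 in total.

8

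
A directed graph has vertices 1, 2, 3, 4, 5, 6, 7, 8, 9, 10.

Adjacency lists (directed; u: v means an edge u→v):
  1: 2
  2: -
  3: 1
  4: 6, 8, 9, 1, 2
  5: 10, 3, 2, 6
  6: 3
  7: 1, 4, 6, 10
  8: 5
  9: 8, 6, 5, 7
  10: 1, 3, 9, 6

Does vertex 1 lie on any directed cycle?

1 lies on a cycle iff there is a path from 1 back to itself.
Exploring from 1, it never reaches itself; equivalently, its strongly connected component is a singleton.

No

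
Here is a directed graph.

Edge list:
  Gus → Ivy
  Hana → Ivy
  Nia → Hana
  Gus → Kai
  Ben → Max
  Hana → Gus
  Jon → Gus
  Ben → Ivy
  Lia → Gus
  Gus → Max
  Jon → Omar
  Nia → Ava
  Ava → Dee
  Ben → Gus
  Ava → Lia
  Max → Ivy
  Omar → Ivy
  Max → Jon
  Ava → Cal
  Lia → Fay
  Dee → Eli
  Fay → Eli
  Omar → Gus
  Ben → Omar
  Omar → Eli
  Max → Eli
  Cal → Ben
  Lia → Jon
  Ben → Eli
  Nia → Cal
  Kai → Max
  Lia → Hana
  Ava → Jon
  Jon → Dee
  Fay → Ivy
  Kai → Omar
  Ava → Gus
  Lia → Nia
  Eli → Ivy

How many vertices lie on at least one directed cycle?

8

A vertex is on a directed cycle iff it belongs to a strongly connected component of size ≥ 2 (or has a self-loop).
The vertices on cycles are {Ava, Gus, Jon, Kai, Lia, Max, Nia, Omar} — 8 in total.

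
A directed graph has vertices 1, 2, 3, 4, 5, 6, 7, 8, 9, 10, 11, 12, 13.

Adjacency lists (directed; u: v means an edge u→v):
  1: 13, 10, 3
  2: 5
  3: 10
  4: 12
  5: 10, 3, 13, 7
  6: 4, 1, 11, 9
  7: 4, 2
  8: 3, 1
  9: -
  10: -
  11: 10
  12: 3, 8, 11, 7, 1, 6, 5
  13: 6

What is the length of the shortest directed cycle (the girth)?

3

For each vertex v, BFS finds the shortest path from v back to v.
The shortest such closed walk is 12 → 7 → 4 → 12, length 3.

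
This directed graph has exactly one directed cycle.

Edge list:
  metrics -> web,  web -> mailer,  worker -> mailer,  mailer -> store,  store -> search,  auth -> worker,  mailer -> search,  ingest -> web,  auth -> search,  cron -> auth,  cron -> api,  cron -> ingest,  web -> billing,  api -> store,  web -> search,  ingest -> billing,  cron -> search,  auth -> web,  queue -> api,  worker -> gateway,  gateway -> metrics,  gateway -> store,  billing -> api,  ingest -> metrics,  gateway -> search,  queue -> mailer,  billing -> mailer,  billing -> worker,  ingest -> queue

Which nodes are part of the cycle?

web, worker, billing, gateway, metrics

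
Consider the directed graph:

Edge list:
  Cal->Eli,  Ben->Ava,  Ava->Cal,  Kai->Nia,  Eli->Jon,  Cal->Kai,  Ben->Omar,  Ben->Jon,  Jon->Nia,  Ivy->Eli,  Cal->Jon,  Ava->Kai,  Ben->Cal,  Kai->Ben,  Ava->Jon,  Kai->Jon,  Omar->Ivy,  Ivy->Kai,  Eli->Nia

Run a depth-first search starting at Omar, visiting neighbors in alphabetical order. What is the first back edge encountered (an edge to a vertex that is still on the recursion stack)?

DFS from Omar (visiting neighbors in alphabetical order); mark gray on enter, black on exit:
Omar gray
  Ivy gray
    Eli gray
      Jon gray
        Nia gray
        Nia black
      Jon black
      Eli→Nia: Nia black — skip
    Eli black
    Kai gray
      Ben gray
        Ava gray
          Cal gray
            Cal→Eli: Eli black — skip
            Cal→Jon: Jon black — skip
            Cal→Kai: Kai is gray → back edge
First back edge: Cal → Kai.

Cal->Kai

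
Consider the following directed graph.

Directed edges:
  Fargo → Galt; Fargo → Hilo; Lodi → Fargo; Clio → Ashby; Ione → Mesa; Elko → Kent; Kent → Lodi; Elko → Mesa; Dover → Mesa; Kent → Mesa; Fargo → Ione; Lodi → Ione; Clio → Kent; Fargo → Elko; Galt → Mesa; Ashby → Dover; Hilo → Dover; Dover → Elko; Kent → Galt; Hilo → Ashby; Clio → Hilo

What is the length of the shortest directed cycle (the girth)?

For each vertex v, BFS finds the shortest path from v back to v.
The shortest such closed walk is Kent → Lodi → Fargo → Elko → Kent, length 4.

4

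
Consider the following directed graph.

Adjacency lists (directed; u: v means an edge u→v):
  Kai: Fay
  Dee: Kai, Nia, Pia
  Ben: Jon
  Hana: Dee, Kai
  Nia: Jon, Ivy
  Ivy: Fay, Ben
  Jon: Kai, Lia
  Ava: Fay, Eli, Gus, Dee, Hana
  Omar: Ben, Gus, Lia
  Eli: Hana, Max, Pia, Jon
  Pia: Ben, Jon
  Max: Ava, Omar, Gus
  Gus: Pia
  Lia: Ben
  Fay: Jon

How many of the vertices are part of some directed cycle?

A vertex is on a directed cycle iff it belongs to a strongly connected component of size ≥ 2 (or has a self-loop).
The vertices on cycles are {Ava, Ben, Eli, Fay, Jon, Kai, Lia, Max} — 8 in total.

8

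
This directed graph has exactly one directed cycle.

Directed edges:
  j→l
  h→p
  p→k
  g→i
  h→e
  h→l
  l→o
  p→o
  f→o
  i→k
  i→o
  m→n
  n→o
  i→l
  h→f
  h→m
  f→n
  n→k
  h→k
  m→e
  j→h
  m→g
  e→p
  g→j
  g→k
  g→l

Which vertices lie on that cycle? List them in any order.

DFS with gray/black marking from h:
h gray
  p gray
    o gray
    o black
    k gray
    k black
  p black
  f gray
    f→o: o black — skip
    n gray
      n→o: o black — skip
      n→k: k black — skip
    n black
  f black
  h→k: k black — skip
  e gray
    e→p: p black — skip
  e black
  l gray
    l→o: o black — skip
  l black
  m gray
    m→e: e black — skip
    g gray
      j gray
        j→h: h is gray → back edge
Back edge closes the cycle h → m → g → j → h; its vertices are {g, h, j, m}.

g, h, j, m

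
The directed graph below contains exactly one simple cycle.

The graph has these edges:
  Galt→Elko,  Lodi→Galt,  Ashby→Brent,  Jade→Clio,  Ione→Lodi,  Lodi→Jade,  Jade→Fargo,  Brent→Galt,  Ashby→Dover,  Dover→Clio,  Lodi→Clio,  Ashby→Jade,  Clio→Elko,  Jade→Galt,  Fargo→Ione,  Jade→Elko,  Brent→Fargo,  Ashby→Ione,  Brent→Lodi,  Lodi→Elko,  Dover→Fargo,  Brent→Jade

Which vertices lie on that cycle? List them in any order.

Ione, Jade, Lodi, Fargo

DFS with gray/black marking from Ione:
Ione gray
  Lodi gray
    Clio gray
      Elko gray
      Elko black
    Clio black
    Lodi→Elko: Elko black — skip
    Galt gray
      Galt→Elko: Elko black — skip
    Galt black
    Jade gray
      Jade→Galt: Galt black — skip
      Fargo gray
        Fargo→Ione: Ione is gray → back edge
Back edge closes the cycle Ione → Lodi → Jade → Fargo → Ione; its vertices are {Ione, Jade, Lodi, Fargo}.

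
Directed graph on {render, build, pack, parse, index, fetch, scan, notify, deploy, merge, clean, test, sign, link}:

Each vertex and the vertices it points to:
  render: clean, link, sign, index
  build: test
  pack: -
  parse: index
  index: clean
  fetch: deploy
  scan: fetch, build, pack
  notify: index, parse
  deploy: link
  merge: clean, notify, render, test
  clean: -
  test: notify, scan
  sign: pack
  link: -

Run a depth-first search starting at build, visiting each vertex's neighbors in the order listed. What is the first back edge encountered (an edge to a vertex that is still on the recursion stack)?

DFS from build (visiting each vertex's neighbors in the order listed); mark gray on enter, black on exit:
build gray
  test gray
    notify gray
      index gray
        clean gray
        clean black
      index black
      parse gray
        parse→index: index black — skip
      parse black
    notify black
    scan gray
      fetch gray
        deploy gray
          link gray
          link black
        deploy black
      fetch black
      scan→build: build is gray → back edge
First back edge: scan → build.

scan→build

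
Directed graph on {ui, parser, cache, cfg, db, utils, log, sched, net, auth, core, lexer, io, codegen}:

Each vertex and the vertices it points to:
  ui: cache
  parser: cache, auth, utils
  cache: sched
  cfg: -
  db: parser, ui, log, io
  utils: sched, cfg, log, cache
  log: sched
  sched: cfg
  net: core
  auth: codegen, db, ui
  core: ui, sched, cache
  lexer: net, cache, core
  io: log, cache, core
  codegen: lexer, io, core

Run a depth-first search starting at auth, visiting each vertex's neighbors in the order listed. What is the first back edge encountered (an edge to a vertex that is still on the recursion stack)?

DFS from auth (visiting each vertex's neighbors in the order listed); mark gray on enter, black on exit:
auth gray
  codegen gray
    lexer gray
      net gray
        core gray
          ui gray
            cache gray
              sched gray
                cfg gray
                cfg black
              sched black
            cache black
          ui black
          core→sched: sched black — skip
          core→cache: cache black — skip
        core black
      net black
      lexer→cache: cache black — skip
      lexer→core: core black — skip
    lexer black
    io gray
      log gray
        log→sched: sched black — skip
      log black
      io→cache: cache black — skip
      io→core: core black — skip
    io black
    codegen→core: core black — skip
  codegen black
  db gray
    parser gray
      parser→cache: cache black — skip
      parser→auth: auth is gray → back edge
First back edge: parser → auth.

parser->auth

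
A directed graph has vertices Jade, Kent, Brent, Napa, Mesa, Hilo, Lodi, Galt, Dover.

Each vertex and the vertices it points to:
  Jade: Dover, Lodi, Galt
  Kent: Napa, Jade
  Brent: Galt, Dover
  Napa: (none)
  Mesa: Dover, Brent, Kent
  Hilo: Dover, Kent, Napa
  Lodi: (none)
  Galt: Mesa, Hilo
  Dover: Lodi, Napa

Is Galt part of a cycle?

Yes

Galt is on a cycle iff Galt can reach itself via ≥1 edge.
Galt → Mesa → Brent → Galt — yes.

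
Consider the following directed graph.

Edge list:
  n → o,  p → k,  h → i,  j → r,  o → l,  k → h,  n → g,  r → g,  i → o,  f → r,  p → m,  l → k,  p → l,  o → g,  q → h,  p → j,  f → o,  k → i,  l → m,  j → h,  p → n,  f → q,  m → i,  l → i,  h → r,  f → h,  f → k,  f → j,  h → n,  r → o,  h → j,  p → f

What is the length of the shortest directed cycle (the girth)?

2

For each vertex v, BFS finds the shortest path from v back to v.
The shortest such closed walk is j → h → j, length 2.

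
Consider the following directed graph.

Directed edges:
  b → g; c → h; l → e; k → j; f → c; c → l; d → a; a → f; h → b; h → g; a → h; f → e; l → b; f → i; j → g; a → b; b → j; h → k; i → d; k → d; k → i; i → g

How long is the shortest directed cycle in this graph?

4

For each vertex v, BFS finds the shortest path from v back to v.
The shortest such closed walk is a → f → i → d → a, length 4.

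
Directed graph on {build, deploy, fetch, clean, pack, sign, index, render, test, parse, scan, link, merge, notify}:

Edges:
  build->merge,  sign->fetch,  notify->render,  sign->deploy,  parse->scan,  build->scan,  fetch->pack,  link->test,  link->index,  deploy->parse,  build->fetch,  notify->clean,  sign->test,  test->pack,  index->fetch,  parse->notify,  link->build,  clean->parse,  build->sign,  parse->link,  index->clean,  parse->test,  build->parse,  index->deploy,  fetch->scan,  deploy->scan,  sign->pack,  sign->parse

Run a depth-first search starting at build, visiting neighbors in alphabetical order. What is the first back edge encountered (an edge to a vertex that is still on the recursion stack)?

link→build

DFS from build (visiting neighbors in alphabetical order); mark gray on enter, black on exit:
build gray
  fetch gray
    pack gray
    pack black
    scan gray
    scan black
  fetch black
  merge gray
  merge black
  parse gray
    link gray
      link→build: build is gray → back edge
First back edge: link → build.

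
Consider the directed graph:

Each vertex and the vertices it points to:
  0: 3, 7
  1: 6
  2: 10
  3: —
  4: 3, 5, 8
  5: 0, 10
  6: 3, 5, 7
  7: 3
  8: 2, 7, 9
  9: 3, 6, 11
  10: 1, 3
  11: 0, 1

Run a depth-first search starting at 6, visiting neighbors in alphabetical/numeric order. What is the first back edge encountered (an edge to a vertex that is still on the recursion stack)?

DFS from 6 (visiting neighbors in alphabetical/numeric order); mark gray on enter, black on exit:
6 gray
  3 gray
  3 black
  5 gray
    0 gray
      0→3: 3 black — skip
      7 gray
        7→3: 3 black — skip
      7 black
    0 black
    10 gray
      1 gray
        1→6: 6 is gray → back edge
First back edge: 1 → 6.

1→6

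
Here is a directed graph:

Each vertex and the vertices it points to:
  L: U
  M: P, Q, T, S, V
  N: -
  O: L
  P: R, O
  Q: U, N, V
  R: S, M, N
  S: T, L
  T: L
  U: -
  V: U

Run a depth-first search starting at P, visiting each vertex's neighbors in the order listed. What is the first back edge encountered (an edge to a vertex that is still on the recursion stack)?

M->P

DFS from P (visiting each vertex's neighbors in the order listed); mark gray on enter, black on exit:
P gray
  R gray
    S gray
      T gray
        L gray
          U gray
          U black
        L black
      T black
      S→L: L black — skip
    S black
    M gray
      M→P: P is gray → back edge
First back edge: M → P.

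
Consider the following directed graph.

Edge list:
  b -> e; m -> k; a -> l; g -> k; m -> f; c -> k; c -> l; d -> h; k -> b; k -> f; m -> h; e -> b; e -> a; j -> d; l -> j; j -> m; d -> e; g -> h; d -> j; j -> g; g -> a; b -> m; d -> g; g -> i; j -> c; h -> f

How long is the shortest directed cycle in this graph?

2

For each vertex v, BFS finds the shortest path from v back to v.
The shortest such closed walk is d → j → d, length 2.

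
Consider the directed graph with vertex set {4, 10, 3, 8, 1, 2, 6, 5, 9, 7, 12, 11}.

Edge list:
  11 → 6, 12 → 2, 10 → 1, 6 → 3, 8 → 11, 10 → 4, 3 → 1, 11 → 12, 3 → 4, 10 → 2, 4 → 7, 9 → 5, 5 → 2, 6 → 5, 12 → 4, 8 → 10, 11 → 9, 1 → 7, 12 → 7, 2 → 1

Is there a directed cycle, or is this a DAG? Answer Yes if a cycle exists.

DFS with white/gray/black marking, starting from 9:
9 gray
  5 gray
    2 gray
      1 gray
        7 gray
        7 black
      1 black
    2 black
  5 black
9 black
4 gray
  4→7: 7 black — skip
4 black
10 gray
  10→2: 2 black — skip
  10→4: 4 black — skip
  10→1: 1 black — skip
10 black
3 gray
  3→4: 4 black — skip
  3→1: 1 black — skip
3 black
8 gray
  8→10: 10 black — skip
  11 gray
    12 gray
      12→4: 4 black — skip
      12→2: 2 black — skip
      12→7: 7 black — skip
    12 black
    6 gray
      6→5: 5 black — skip
      6→3: 3 black — skip
    6 black
    11→9: 9 black — skip
  11 black
8 black
Every edge goes to a white or black vertex — no back edge, so the graph is acyclic.

No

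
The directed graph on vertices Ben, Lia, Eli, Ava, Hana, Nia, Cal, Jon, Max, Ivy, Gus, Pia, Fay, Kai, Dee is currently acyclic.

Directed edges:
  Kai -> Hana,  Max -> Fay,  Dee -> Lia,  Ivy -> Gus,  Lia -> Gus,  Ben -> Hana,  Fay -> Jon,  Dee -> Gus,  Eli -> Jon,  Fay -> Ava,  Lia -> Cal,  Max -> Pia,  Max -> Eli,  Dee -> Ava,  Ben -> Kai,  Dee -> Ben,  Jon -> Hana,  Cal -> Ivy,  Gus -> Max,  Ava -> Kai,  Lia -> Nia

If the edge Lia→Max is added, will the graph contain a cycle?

Adding Lia→Max creates a cycle iff Max can already reach Lia.
Explore from Max: no path reaches Lia. The graph stays acyclic.

No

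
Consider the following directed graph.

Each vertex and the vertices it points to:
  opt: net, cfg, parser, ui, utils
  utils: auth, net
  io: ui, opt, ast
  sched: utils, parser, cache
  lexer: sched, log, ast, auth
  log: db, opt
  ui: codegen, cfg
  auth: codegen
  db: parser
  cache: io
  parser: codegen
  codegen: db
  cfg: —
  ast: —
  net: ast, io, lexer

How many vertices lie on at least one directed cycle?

11

A vertex is on a directed cycle iff it belongs to a strongly connected component of size ≥ 2 (or has a self-loop).
The vertices on cycles are {db, io, log, net, opt, cache, lexer, sched, utils, parser, codegen} — 11 in total.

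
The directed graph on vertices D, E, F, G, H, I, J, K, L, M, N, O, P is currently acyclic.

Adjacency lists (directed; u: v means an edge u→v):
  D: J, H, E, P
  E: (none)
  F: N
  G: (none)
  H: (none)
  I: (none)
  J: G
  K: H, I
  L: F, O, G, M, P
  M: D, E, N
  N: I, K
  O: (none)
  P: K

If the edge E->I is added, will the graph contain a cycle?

No

Adding E→I creates a cycle iff I can already reach E.
Explore from I: no path reaches E. The graph stays acyclic.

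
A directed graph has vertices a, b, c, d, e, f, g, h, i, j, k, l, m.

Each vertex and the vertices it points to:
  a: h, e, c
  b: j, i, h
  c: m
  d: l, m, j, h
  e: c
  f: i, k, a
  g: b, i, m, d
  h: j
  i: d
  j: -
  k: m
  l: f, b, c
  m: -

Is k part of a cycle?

k lies on a cycle iff there is a path from k back to itself.
Exploring from k, it never reaches itself; equivalently, its strongly connected component is a singleton.

No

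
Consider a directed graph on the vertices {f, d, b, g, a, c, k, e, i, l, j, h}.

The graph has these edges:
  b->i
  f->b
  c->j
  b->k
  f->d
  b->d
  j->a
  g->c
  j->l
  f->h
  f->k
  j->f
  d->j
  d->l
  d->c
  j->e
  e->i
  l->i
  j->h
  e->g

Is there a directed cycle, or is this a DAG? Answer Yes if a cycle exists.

Yes

DFS with white/gray/black marking, starting from c:
c gray
  j gray
    h gray
    h black
    f gray
      f→h: h black — skip
      k gray
      k black
      d gray
        d→c: c is gray → back edge
Back edge found, so a cycle exists: c → j → f → d → c.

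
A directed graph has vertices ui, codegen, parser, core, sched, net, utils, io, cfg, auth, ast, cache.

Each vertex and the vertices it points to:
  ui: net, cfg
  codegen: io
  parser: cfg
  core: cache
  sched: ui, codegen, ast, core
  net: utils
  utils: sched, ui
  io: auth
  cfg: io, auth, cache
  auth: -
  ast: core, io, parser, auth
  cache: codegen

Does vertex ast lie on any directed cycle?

ast lies on a cycle iff there is a path from ast back to itself.
Exploring from ast, it never reaches itself; equivalently, its strongly connected component is a singleton.

No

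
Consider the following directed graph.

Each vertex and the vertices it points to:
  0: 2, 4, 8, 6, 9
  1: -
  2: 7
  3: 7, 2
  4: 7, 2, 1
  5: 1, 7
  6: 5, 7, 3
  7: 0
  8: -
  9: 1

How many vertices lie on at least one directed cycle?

7

A vertex is on a directed cycle iff it belongs to a strongly connected component of size ≥ 2 (or has a self-loop).
The vertices on cycles are {0, 2, 3, 4, 5, 6, 7} — 7 in total.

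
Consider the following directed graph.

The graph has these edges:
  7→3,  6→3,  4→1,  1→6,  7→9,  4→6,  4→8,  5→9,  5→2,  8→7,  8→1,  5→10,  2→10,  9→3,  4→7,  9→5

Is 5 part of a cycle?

Yes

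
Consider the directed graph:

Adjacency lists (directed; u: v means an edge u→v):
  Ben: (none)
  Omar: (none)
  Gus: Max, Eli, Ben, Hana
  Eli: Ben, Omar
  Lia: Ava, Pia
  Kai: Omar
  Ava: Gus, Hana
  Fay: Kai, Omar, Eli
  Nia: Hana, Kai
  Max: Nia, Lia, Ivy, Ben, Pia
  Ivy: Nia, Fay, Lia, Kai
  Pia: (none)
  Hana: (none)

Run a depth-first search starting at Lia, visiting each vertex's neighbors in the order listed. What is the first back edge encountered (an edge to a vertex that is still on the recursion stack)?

DFS from Lia (visiting each vertex's neighbors in the order listed); mark gray on enter, black on exit:
Lia gray
  Ava gray
    Gus gray
      Max gray
        Nia gray
          Hana gray
          Hana black
          Kai gray
            Omar gray
            Omar black
          Kai black
        Nia black
        Max→Lia: Lia is gray → back edge
First back edge: Max → Lia.

Max→Lia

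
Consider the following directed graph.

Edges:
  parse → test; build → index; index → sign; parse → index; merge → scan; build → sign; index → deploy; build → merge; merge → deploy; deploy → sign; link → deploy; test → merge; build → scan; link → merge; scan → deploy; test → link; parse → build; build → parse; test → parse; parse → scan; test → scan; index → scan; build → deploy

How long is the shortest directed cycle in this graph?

For each vertex v, BFS finds the shortest path from v back to v.
The shortest such closed walk is test → parse → test, length 2.

2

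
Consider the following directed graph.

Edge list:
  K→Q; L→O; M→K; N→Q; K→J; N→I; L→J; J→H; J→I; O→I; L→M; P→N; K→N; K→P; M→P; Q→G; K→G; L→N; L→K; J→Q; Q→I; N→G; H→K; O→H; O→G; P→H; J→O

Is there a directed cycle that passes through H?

Yes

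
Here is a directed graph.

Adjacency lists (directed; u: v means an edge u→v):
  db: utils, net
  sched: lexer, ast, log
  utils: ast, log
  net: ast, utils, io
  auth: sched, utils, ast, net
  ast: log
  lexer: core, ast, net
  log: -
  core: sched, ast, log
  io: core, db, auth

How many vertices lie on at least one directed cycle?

A vertex is on a directed cycle iff it belongs to a strongly connected component of size ≥ 2 (or has a self-loop).
The vertices on cycles are {db, io, net, auth, core, lexer, sched} — 7 in total.

7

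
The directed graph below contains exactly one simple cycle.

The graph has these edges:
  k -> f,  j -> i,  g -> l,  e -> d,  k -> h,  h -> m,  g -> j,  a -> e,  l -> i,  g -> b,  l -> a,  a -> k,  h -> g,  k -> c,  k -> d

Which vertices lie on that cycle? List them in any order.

a, g, h, k, l

DFS with gray/black marking from k:
k gray
  d gray
  d black
  c gray
  c black
  h gray
    m gray
    m black
    g gray
      j gray
        i gray
        i black
      j black
      b gray
      b black
      l gray
        l→i: i black — skip
        a gray
          a→k: k is gray → back edge
Back edge closes the cycle k → h → g → l → a → k; its vertices are {a, g, h, k, l}.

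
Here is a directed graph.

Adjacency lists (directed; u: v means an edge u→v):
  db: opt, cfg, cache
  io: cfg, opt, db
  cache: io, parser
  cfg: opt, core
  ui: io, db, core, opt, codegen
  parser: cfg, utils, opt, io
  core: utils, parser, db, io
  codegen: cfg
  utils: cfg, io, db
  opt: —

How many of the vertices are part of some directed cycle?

7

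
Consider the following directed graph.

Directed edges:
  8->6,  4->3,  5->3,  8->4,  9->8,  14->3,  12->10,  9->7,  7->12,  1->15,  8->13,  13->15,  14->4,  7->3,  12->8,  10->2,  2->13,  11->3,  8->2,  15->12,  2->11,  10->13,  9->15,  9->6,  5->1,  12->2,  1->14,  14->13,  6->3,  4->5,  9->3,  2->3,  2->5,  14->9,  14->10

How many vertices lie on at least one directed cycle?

12

A vertex is on a directed cycle iff it belongs to a strongly connected component of size ≥ 2 (or has a self-loop).
The vertices on cycles are {1, 2, 4, 5, 7, 8, 9, 10, 12, 13, 14, 15} — 12 in total.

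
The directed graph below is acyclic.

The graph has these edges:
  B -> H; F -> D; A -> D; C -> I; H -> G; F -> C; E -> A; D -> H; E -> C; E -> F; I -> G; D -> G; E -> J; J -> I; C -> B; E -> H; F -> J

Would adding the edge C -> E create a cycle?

Adding C→E creates a cycle iff E can already reach C.
Path from E: E → C.
So E → … → C → E is a cycle.

Yes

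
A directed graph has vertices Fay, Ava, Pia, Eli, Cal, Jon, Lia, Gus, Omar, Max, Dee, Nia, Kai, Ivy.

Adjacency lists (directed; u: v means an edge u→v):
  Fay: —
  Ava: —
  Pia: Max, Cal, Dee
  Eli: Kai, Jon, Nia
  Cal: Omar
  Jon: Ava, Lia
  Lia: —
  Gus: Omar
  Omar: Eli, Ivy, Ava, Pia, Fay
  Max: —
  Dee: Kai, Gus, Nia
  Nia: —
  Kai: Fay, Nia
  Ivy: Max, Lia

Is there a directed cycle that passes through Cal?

Yes

Cal is on a cycle iff Cal can reach itself via ≥1 edge.
Cal → Omar → Pia → Cal — yes.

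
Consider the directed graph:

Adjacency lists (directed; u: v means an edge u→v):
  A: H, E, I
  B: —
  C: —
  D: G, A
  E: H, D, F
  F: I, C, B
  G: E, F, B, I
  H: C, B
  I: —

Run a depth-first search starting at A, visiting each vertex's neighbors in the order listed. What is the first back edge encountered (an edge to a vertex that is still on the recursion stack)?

G→E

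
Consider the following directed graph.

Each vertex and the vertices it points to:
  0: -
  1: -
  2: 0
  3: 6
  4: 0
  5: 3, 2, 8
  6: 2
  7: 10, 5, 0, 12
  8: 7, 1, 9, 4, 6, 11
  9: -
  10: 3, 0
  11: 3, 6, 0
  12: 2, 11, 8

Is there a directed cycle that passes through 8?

8 is on a cycle iff 8 can reach itself via ≥1 edge.
8 → 7 → 5 → 8 — yes.

Yes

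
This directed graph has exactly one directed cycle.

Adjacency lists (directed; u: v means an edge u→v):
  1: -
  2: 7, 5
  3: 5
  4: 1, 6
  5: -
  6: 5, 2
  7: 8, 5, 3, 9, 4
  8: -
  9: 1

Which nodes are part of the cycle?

DFS with gray/black marking from 7:
7 gray
  8 gray
  8 black
  5 gray
  5 black
  3 gray
    3→5: 5 black — skip
  3 black
  9 gray
    1 gray
    1 black
  9 black
  4 gray
    4→1: 1 black — skip
    6 gray
      6→5: 5 black — skip
      2 gray
        2→7: 7 is gray → back edge
Back edge closes the cycle 7 → 4 → 6 → 2 → 7; its vertices are {2, 4, 6, 7}.

2, 4, 6, 7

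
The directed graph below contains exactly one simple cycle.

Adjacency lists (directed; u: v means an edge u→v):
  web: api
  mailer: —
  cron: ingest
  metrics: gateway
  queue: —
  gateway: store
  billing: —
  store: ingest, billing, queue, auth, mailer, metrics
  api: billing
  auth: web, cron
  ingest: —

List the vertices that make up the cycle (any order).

store, gateway, metrics

DFS with gray/black marking from store:
store gray
  ingest gray
  ingest black
  billing gray
  billing black
  queue gray
  queue black
  auth gray
    web gray
      api gray
        api→billing: billing black — skip
      api black
    web black
    cron gray
      cron→ingest: ingest black — skip
    cron black
  auth black
  mailer gray
  mailer black
  metrics gray
    gateway gray
      gateway→store: store is gray → back edge
Back edge closes the cycle store → metrics → gateway → store; its vertices are {store, gateway, metrics}.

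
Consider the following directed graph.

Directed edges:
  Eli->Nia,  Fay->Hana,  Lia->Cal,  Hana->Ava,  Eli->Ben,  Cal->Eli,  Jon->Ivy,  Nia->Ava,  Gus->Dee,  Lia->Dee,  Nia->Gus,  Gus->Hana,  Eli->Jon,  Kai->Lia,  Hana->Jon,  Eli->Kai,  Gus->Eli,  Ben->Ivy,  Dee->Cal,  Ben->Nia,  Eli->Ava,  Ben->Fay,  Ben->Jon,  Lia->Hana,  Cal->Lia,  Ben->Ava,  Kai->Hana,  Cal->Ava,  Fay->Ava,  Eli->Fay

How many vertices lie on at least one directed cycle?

A vertex is on a directed cycle iff it belongs to a strongly connected component of size ≥ 2 (or has a self-loop).
The vertices on cycles are {Ben, Cal, Dee, Eli, Gus, Kai, Lia, Nia} — 8 in total.

8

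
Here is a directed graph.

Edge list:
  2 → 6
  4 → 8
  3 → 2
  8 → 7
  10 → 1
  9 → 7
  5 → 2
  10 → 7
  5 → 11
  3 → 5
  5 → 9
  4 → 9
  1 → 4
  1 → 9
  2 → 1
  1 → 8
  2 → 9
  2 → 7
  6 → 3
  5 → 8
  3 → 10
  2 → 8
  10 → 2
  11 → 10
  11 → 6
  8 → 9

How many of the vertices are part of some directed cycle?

6

A vertex is on a directed cycle iff it belongs to a strongly connected component of size ≥ 2 (or has a self-loop).
The vertices on cycles are {2, 3, 5, 6, 10, 11} — 6 in total.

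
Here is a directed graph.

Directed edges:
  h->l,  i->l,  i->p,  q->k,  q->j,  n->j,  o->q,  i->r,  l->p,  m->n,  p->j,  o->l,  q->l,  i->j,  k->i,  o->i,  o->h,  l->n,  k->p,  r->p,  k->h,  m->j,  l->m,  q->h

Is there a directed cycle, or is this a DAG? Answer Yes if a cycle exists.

No

DFS with white/gray/black marking, starting from i:
i gray
  p gray
    j gray
    j black
  p black
  r gray
    r→p: p black — skip
  r black
  l gray
    n gray
      n→j: j black — skip
    n black
    m gray
      m→n: n black — skip
      m→j: j black — skip
    m black
    l→p: p black — skip
  l black
  i→j: j black — skip
i black
o gray
  o→l: l black — skip
  o→i: i black — skip
  q gray
    h gray
      h→l: l black — skip
    h black
    q→j: j black — skip
    q→l: l black — skip
    k gray
      k→h: h black — skip
      k→p: p black — skip
      k→i: i black — skip
    k black
  q black
  o→h: h black — skip
o black
Every edge goes to a white or black vertex — no back edge, so the graph is acyclic.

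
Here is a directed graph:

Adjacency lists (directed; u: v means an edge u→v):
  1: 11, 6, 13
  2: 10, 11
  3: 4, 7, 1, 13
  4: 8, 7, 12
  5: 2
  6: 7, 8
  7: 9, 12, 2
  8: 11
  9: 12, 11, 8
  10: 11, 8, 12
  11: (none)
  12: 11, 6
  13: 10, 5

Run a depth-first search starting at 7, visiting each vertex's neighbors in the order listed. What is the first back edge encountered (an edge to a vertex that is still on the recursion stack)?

DFS from 7 (visiting each vertex's neighbors in the order listed); mark gray on enter, black on exit:
7 gray
  9 gray
    12 gray
      11 gray
      11 black
      6 gray
        6→7: 7 is gray → back edge
First back edge: 6 → 7.

6→7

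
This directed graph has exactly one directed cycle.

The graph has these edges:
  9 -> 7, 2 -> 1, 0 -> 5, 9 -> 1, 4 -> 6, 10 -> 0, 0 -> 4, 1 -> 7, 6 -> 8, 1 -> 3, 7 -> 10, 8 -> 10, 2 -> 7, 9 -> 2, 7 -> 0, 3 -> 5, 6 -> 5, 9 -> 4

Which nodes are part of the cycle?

DFS with gray/black marking from 4:
4 gray
  6 gray
    5 gray
    5 black
    8 gray
      10 gray
        0 gray
          0→4: 4 is gray → back edge
Back edge closes the cycle 4 → 6 → 8 → 10 → 0 → 4; its vertices are {0, 4, 6, 8, 10}.

0, 4, 6, 8, 10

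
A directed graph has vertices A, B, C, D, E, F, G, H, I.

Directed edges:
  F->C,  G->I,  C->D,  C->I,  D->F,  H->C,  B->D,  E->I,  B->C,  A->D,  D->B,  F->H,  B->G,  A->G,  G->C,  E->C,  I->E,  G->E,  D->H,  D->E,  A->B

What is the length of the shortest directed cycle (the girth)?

2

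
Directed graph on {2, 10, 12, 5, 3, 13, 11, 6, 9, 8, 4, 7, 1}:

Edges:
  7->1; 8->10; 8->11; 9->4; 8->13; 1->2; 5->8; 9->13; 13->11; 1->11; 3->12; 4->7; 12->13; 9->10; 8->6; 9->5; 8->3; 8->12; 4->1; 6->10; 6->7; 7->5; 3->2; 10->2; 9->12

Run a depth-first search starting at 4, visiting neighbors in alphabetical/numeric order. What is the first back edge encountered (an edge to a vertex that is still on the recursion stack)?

6->7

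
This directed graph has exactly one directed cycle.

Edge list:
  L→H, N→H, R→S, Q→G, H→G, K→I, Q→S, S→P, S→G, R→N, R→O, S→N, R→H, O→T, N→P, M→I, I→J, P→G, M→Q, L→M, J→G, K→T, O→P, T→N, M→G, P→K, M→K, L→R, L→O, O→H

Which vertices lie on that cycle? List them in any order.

DFS with gray/black marking from K:
K gray
  I gray
    J gray
      G gray
      G black
    J black
  I black
  T gray
    N gray
      H gray
        H→G: G black — skip
      H black
      P gray
        P→G: G black — skip
        P→K: K is gray → back edge
Back edge closes the cycle K → T → N → P → K; its vertices are {K, N, P, T}.

K, N, P, T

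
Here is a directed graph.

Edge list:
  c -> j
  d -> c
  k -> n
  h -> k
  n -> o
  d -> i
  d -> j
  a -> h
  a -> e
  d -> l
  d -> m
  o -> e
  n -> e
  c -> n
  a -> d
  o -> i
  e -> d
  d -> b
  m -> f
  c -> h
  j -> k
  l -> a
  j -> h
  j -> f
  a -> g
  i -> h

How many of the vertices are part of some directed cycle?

11

A vertex is on a directed cycle iff it belongs to a strongly connected component of size ≥ 2 (or has a self-loop).
The vertices on cycles are {a, c, d, e, h, i, j, k, l, n, o} — 11 in total.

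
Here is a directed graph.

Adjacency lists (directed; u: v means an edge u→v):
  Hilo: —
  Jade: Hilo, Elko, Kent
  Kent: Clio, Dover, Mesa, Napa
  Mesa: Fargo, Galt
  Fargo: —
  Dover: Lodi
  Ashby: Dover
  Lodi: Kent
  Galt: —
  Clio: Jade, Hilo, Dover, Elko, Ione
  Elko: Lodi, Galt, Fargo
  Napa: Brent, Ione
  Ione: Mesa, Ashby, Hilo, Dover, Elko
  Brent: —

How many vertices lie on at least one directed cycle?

9

A vertex is on a directed cycle iff it belongs to a strongly connected component of size ≥ 2 (or has a self-loop).
The vertices on cycles are {Clio, Elko, Ione, Jade, Kent, Lodi, Napa, Ashby, Dover} — 9 in total.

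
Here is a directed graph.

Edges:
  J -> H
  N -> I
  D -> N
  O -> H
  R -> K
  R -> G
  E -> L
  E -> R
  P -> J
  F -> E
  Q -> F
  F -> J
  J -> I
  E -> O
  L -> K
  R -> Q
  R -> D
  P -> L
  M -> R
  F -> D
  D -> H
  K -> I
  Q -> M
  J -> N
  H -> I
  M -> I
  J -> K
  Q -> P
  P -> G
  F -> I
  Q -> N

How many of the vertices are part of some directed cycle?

5

A vertex is on a directed cycle iff it belongs to a strongly connected component of size ≥ 2 (or has a self-loop).
The vertices on cycles are {E, F, M, Q, R} — 5 in total.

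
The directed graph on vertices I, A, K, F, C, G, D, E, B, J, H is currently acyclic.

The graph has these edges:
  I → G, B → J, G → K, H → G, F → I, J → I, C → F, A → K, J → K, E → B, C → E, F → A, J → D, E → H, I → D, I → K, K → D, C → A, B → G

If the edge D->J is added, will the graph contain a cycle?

Adding D→J creates a cycle iff J can already reach D.
Path from J: J → D.
So J → … → D → J is a cycle.

Yes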